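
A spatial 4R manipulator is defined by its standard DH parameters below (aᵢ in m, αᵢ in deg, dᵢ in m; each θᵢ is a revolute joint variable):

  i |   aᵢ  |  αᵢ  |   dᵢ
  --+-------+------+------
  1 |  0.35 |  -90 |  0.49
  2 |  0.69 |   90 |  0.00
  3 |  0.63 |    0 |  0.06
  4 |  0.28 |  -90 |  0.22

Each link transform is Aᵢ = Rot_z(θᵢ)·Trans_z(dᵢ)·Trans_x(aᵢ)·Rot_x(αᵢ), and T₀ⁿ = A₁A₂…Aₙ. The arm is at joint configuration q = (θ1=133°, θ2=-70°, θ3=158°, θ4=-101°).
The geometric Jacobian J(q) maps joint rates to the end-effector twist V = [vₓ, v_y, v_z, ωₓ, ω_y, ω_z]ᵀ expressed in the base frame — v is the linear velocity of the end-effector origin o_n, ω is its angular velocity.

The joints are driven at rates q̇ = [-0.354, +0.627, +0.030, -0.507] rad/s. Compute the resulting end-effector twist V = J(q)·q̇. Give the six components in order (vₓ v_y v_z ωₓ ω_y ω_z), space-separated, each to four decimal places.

o_n = [-0.4639, -0.1929, 0.8286]
J₁: ẑ×o_n = [0.1929, -0.4639, 0.0000], ω = ẑ
J2: z=[-0.7314, -0.6820, 0.0000] o=[-0.2387, 0.2560, 0.4900] → [-0.2309, 0.2476, 0.1747, -0.7314, -0.6820, 0.0000]
J3: z=[0.6409, -0.6872, 0.3420] o=[-0.3996, 0.4286, 1.1384] → [0.4255, 0.1766, -0.4424, 0.6409, -0.6872, 0.3420]
J4: z=[0.6409, -0.6872, 0.3420] o=[-0.3975, 0.0803, 0.6100] → [-0.0568, -0.1627, -0.2207, 0.6409, -0.6872, 0.3420]
V = J·q̇ = [-0.1715, 0.4073, 0.2082, -0.7643, -0.0998, -0.5171]

-0.1715 0.4073 0.2082 -0.7643 -0.0998 -0.5171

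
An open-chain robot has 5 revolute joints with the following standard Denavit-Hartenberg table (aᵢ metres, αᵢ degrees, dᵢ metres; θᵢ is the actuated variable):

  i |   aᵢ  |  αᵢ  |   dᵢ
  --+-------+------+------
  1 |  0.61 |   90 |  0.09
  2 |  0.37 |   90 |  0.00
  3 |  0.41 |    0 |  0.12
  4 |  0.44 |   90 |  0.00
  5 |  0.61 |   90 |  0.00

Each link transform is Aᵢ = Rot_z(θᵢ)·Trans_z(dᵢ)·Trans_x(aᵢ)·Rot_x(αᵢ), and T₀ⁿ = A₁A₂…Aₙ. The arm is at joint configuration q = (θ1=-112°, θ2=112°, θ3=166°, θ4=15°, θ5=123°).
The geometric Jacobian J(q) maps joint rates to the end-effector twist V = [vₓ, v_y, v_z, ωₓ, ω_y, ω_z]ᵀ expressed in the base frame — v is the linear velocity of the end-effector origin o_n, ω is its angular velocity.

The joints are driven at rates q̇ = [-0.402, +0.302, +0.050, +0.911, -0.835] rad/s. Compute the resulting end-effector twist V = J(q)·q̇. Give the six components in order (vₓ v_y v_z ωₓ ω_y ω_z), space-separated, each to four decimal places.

-0.4727 -0.1819 -0.1028 0.1623 -1.0207 -0.0285

o_n = [-0.5571, -1.1192, 0.2009]
J₁: ẑ×o_n = [1.1192, -0.5571, 0.0000], ω = ẑ
J2: z=[-0.9272, 0.3746, 0.0000] o=[-0.2285, -0.5656, 0.0900] → [0.0415, 0.1028, 0.6364, -0.9272, 0.3746, 0.0000]
J3: z=[-0.3473, -0.8597, 0.3746] o=[-0.1766, -0.4371, 0.4331] → [0.4551, -0.2232, -0.0902, -0.3473, -0.8597, 0.3746]
J4: z=[-0.3473, -0.8597, 0.3746] o=[-0.3661, -0.6412, 0.1092] → [0.1002, -0.0397, 0.0017, -0.3473, -0.8597, 0.3746]
J5: z=[-0.9295, 0.3685, -0.0162] o=[-0.4207, -0.7969, -0.2987] → [0.1789, 0.4666, 0.3498, -0.9295, 0.3685, -0.0162]
V = J·q̇ = [-0.4727, -0.1819, -0.1028, 0.1623, -1.0207, -0.0285]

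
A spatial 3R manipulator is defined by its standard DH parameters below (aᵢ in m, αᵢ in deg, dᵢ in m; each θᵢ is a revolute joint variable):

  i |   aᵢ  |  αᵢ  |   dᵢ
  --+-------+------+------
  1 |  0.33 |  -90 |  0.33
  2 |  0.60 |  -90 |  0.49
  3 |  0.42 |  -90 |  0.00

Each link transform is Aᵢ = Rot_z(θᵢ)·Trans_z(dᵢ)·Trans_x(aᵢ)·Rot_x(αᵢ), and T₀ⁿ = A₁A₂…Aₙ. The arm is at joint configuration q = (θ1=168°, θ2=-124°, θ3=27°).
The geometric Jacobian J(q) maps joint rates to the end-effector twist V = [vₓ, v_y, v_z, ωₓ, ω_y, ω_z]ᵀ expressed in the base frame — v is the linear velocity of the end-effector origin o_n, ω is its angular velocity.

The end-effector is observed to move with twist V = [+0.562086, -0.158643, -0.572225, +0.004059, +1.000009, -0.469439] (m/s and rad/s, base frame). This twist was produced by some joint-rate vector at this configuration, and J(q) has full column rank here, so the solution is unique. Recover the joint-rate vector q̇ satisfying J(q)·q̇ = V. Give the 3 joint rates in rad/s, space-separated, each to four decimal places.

-0.6070 -0.9790 0.2460

o_n = [0.1479, -0.3374, 1.1377]
J₁: ẑ×o_n = [0.3374, 0.1479, -0.0000], ω = ẑ
J2: z=[-0.2079, -0.9781, 0.0000] o=[-0.3228, 0.0686, 0.3300] → [-0.7900, 0.1679, 0.5448, -0.2079, -0.9781, 0.0000]
J3: z=[-0.8109, 0.1724, 0.5592] o=[-0.0965, -0.4804, 0.8274] → [-0.0265, 0.3882, -0.1581, -0.8109, 0.1724, 0.5592]
q̇ = J⁺·V = [-0.6070, -0.9790, 0.2460]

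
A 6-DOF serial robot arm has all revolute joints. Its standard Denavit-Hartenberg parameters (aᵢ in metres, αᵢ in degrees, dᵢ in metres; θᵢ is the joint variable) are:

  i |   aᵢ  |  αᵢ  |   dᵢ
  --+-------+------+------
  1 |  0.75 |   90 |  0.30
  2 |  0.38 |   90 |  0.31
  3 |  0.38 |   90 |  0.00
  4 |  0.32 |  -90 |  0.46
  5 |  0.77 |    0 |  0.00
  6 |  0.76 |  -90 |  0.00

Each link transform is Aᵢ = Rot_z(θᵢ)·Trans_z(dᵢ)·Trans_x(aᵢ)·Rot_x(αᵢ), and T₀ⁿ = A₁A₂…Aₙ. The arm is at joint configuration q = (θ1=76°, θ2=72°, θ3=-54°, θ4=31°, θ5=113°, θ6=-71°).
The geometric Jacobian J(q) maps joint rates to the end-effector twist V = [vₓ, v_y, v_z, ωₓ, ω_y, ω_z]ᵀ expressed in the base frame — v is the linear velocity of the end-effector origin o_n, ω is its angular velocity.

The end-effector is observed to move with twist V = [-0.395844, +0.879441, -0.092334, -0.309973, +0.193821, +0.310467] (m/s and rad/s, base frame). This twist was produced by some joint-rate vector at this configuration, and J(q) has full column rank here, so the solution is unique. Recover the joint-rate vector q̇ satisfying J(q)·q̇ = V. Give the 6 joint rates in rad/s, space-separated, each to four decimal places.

o_n = [0.4051, 1.4477, 1.6434]
J₁: ẑ×o_n = [-1.4477, 0.4051, 0.0000], ω = ẑ
J2: z=[0.9703, -0.2419, 0.0000] o=[0.1814, 0.7277, 0.3000] → [-0.3250, -1.3035, 0.7527, 0.9703, -0.2419, 0.0000]
J3: z=[0.2301, 0.9228, -0.3090] o=[0.5106, 0.7667, 0.6614] → [1.1167, -0.1933, 0.2541, 0.2301, 0.9228, -0.3090]
J4: z=[-0.6308, -0.1004, -0.7694] o=[0.2290, 0.9080, 0.8738] → [0.3380, 0.3500, -0.3228, -0.6308, -0.1004, -0.7694]
J5: z=[0.5789, 0.5994, -0.5528] o=[-0.2265, 1.1160, 0.6223] → [0.7955, -0.9402, -0.1865, 0.5789, 0.5994, -0.5528]
J6: z=[0.5789, 0.5994, -0.5528] o=[0.3761, 0.9482, 1.0714] → [0.6190, -0.3471, 0.2718, 0.5789, 0.5994, -0.5528]
q̇ = J⁺·V = [0.3790, -0.4250, -0.0050, -0.0210, -0.3920, 0.5480]

0.3790 -0.4250 -0.0050 -0.0210 -0.3920 0.5480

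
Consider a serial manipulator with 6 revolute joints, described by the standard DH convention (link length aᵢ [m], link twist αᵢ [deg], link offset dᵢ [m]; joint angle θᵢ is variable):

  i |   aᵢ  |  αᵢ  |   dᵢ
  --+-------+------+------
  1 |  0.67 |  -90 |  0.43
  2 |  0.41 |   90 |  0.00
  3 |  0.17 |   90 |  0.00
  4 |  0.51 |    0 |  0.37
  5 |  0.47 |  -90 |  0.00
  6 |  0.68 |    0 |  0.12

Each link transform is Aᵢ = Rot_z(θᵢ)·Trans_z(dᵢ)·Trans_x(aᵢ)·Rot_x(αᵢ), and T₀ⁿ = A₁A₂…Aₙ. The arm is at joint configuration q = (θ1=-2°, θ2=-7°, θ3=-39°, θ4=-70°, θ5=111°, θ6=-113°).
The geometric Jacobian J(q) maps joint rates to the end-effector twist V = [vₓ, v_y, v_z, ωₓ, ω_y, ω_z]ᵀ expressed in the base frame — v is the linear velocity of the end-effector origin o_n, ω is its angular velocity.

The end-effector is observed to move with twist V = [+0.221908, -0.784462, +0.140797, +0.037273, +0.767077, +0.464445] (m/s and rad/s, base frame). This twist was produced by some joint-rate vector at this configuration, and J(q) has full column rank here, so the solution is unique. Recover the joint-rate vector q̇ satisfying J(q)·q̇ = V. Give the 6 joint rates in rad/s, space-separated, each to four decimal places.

o_n = [0.7730, -1.0659, 0.1906]
J₁: ẑ×o_n = [1.0659, 0.7730, -0.0000], ω = ẑ
J2: z=[0.0349, 0.9994, 0.0000] o=[0.6696, -0.0234, 0.4300] → [-0.2392, 0.0084, -0.1398, 0.0349, 0.9994, 0.0000]
J3: z=[-0.1218, 0.0043, 0.9925] o=[1.0763, -0.0376, 0.4800] → [1.0194, -0.3362, 0.1265, -0.1218, 0.0043, 0.9925]
J4: z=[-0.6514, -0.7549, -0.0767] o=[1.2036, -0.1491, 0.4961] → [0.1603, -0.1659, 0.2721, -0.6514, -0.7549, -0.0767]
J5: z=[-0.6514, -0.7549, -0.0767] o=[1.1516, -0.5448, 0.0085] → [-0.1774, 0.1476, 0.0536, -0.6514, -0.7549, -0.0767]
J6: z=[-0.5833, 0.4335, 0.6869] o=[1.3797, -0.7762, 0.3482] → [0.1307, -0.5087, 0.4320, -0.5833, 0.4335, 0.6869]
q̇ = J⁺·V = [-0.4620, 0.2810, 0.6760, -0.0900, -0.3660, 0.3210]

-0.4620 0.2810 0.6760 -0.0900 -0.3660 0.3210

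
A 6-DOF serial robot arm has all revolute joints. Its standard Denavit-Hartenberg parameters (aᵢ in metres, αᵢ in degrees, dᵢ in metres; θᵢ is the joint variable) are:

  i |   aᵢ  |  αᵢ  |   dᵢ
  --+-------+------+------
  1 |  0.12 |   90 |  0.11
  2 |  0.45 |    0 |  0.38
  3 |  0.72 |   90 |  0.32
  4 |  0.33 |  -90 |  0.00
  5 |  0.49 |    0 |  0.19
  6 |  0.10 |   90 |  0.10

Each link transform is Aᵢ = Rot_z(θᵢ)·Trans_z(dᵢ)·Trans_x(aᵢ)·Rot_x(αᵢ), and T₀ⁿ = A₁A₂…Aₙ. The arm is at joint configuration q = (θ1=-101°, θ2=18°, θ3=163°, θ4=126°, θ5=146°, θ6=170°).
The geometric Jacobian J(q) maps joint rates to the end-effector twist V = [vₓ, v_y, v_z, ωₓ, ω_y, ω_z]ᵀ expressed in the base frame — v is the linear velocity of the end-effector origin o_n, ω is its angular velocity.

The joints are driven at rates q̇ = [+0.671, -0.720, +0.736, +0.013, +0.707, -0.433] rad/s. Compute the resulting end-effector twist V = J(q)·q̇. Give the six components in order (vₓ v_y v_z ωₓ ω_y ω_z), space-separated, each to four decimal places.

o_n = [-0.5286, 0.0378, 0.0360]
J₁: ẑ×o_n = [-0.0378, -0.5286, 0.0000], ω = ẑ
J2: z=[-0.9816, 0.1908, 0.0000] o=[-0.0229, -0.1178, 0.1100] → [-0.0141, -0.0726, -0.0563, -0.9816, 0.1908, 0.0000]
J3: z=[-0.9816, 0.1908, 0.0000] o=[-0.4776, -0.4654, 0.2491] → [-0.0406, -0.2091, -0.4843, -0.9816, 0.1908, 0.0000]
J4: z=[0.0033, 0.0171, 0.9998] o=[-0.6543, 0.3023, 0.2365] → [0.2610, 0.1264, -0.0030, 0.0033, 0.0171, 0.9998]
J5: z=[0.4226, -0.9062, 0.0141] o=[-0.9534, 0.1629, 0.2399] → [0.1865, 0.0922, 0.3321, 0.4226, -0.9062, 0.0141]
J6: z=[0.4226, -0.9062, 0.0141] o=[-0.5059, 0.1577, -0.0356] → [-0.0632, -0.0306, -0.0712, 0.4226, -0.9062, 0.0141]
V = J·q̇ = [0.1175, -0.3763, -0.0503, 0.1001, -0.2450, 0.6879]

0.1175 -0.3763 -0.0503 0.1001 -0.2450 0.6879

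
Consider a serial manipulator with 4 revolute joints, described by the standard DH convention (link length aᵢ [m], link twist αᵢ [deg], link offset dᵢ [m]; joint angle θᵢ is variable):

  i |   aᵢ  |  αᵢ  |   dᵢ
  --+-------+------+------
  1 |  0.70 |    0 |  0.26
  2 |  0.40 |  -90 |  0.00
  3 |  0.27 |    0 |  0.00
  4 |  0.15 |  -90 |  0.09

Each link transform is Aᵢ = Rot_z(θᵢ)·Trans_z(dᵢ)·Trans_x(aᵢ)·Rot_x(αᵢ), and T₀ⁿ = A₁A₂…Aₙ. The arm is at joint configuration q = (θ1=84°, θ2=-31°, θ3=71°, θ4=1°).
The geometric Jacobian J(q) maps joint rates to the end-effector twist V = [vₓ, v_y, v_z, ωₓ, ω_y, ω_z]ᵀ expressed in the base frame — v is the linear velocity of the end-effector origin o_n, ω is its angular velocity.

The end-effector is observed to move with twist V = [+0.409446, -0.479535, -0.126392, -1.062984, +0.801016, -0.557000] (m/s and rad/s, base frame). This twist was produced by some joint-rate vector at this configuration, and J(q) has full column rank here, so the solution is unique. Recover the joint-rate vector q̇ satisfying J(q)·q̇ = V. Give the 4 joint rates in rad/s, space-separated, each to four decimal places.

-0.5300 -0.0270 0.7360 0.5950

o_n = [0.3228, 1.1770, -0.1379]
J₁: ẑ×o_n = [-1.1770, 0.3228, 0.0000], ω = ẑ
J2: z=[0.0000, 0.0000, 1.0000] o=[0.0732, 0.6962, 0.2600] → [-0.4808, 0.2496, 0.0000, 0.0000, 0.0000, 1.0000]
J3: z=[-0.7986, 0.6018, 0.0000] o=[0.3139, 1.0156, 0.2600] → [-0.2395, -0.3178, -0.1343, -0.7986, 0.6018, 0.0000]
J4: z=[-0.7986, 0.6018, 0.0000] o=[0.3668, 1.0858, 0.0047] → [-0.0859, -0.1139, -0.0464, -0.7986, 0.6018, 0.0000]
q̇ = J⁺·V = [-0.5300, -0.0270, 0.7360, 0.5950]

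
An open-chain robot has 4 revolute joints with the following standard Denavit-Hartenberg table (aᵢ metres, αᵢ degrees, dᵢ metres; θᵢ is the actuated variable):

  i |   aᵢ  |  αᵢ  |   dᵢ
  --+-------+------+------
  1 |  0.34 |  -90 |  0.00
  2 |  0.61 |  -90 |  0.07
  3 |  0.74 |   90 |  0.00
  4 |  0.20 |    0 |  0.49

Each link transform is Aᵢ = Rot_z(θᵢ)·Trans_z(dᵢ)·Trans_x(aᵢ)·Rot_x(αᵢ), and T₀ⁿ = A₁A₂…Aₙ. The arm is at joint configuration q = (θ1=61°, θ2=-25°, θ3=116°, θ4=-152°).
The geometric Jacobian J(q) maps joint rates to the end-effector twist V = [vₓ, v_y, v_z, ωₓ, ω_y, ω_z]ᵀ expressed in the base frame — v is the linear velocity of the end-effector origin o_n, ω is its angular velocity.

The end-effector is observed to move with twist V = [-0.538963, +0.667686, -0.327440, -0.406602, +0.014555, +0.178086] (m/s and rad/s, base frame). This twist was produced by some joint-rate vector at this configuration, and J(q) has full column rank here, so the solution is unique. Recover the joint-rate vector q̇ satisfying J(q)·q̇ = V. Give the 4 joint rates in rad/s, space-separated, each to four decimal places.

0.8290 0.1470 0.5120 -0.4920

o_n = [1.0682, 0.5838, 0.4246]
J₁: ẑ×o_n = [-0.5838, 1.0682, 0.0000], ω = ẑ
J2: z=[-0.8746, 0.4848, 0.0000] o=[0.1648, 0.2974, 0.0000] → [0.2059, 0.3714, -0.6885, -0.8746, 0.4848, 0.0000]
J3: z=[0.2049, 0.3696, -0.9063] o=[0.3716, 0.8148, 0.2578] → [-0.1477, -0.6654, -0.3048, 0.2049, 0.3696, -0.9063]
J4: z=[0.7783, 0.4999, 0.3798] o=[0.8108, 0.2352, 0.1207] → [0.0195, -0.1388, 0.1426, 0.7783, 0.4999, 0.3798]
q̇ = J⁺·V = [0.8290, 0.1470, 0.5120, -0.4920]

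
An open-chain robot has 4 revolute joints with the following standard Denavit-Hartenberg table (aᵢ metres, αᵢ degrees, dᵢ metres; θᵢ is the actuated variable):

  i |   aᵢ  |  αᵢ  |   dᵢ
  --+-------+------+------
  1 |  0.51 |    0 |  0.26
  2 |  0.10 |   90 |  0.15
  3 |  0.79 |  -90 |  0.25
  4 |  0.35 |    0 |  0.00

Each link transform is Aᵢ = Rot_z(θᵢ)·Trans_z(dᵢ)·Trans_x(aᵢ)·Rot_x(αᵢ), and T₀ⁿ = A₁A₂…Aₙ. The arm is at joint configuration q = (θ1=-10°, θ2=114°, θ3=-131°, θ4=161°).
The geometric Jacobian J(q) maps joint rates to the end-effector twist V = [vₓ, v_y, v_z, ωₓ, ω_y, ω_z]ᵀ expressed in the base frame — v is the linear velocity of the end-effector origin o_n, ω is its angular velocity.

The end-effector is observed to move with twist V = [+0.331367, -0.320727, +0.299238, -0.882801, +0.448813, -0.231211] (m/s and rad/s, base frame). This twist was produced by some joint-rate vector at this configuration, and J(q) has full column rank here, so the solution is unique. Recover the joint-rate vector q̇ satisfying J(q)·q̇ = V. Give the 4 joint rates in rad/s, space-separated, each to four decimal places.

o_n = [0.6829, -0.2508, 0.0635]
J₁: ẑ×o_n = [0.2508, 0.6829, -0.0000], ω = ẑ
J2: z=[0.0000, 0.0000, 1.0000] o=[0.5023, -0.0886, 0.2600] → [0.1623, 0.1807, -0.0000, 0.0000, 0.0000, 1.0000]
J3: z=[0.9703, 0.2419, 0.0000] o=[0.4781, 0.0085, 0.4100] → [-0.0838, 0.3362, -0.3012, 0.9703, 0.2419, 0.0000]
J4: z=[-0.1826, 0.7323, -0.6561] o=[0.8460, -0.4339, -0.1862] → [0.3030, 0.1526, 0.0860, -0.1826, 0.7323, -0.6561]
q̇ = J⁺·V = [-0.5190, 0.8520, -0.7480, 0.8600]

-0.5190 0.8520 -0.7480 0.8600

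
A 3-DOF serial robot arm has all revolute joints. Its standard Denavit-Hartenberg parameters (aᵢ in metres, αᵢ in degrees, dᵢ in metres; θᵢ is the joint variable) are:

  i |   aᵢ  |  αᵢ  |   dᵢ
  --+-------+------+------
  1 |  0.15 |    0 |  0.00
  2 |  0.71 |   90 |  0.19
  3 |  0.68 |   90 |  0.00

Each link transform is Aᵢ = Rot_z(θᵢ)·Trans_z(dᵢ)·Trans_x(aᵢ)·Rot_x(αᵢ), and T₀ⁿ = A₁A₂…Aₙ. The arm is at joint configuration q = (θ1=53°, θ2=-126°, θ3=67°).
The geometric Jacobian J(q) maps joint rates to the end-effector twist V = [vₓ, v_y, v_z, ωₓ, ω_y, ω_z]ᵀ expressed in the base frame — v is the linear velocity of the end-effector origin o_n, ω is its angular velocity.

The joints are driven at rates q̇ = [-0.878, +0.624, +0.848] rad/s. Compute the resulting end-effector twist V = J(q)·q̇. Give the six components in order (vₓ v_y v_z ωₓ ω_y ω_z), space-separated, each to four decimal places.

-0.2870 0.3559 0.2253 -0.8109 -0.2479 -0.2540

o_n = [0.3755, -0.8133, 0.8159]
J₁: ẑ×o_n = [0.8133, 0.3755, -0.0000], ω = ẑ
J2: z=[0.0000, 0.0000, 1.0000] o=[0.0903, 0.1198, 0.0000] → [0.9331, 0.2853, -0.0000, 0.0000, 0.0000, 1.0000]
J3: z=[-0.9563, -0.2924, 0.0000] o=[0.2979, -0.5592, 0.1900] → [-0.1830, 0.5986, 0.2657, -0.9563, -0.2924, 0.0000]
V = J·q̇ = [-0.2870, 0.3559, 0.2253, -0.8109, -0.2479, -0.2540]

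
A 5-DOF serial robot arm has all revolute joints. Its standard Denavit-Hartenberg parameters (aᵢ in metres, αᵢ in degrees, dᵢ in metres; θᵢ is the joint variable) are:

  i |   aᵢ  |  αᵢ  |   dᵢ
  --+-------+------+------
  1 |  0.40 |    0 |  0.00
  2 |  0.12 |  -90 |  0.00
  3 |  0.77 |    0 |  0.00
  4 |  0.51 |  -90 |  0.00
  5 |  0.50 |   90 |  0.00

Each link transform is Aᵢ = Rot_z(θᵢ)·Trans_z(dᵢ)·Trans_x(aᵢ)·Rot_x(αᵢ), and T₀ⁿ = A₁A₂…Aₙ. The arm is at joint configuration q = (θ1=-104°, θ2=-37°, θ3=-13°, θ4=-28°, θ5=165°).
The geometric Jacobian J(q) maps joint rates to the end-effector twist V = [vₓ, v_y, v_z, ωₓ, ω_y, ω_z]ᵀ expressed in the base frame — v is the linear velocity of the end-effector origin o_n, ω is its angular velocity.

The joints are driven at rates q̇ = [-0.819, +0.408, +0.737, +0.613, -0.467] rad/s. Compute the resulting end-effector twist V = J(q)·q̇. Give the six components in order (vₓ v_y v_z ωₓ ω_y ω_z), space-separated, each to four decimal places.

-0.8021 0.4484 -0.5408 1.0877 -0.8563 -0.0586

o_n = [-0.8704, -0.8481, 0.1910]
J₁: ẑ×o_n = [0.8481, -0.8704, 0.0000], ω = ẑ
J2: z=[0.0000, 0.0000, 1.0000] o=[-0.0968, -0.3881, 0.0000] → [0.4599, -0.7736, 0.0000, 0.0000, 0.0000, 1.0000]
J3: z=[0.6293, -0.7771, 0.0000] o=[-0.1900, -0.4636, 0.0000] → [-0.1484, -0.1202, -0.7707, 0.6293, -0.7771, 0.0000]
J4: z=[0.6293, -0.7771, 0.0000] o=[-0.7731, -0.9358, 0.1732] → [-0.0138, -0.0112, -0.0204, 0.6293, -0.7771, 0.0000]
J5: z=[-0.5099, -0.4129, -0.7547] o=[-1.0722, -1.1780, 0.5078] → [0.3798, -0.3139, -0.0849, -0.5099, -0.4129, -0.7547]
V = J·q̇ = [-0.8021, 0.4484, -0.5408, 1.0877, -0.8563, -0.0586]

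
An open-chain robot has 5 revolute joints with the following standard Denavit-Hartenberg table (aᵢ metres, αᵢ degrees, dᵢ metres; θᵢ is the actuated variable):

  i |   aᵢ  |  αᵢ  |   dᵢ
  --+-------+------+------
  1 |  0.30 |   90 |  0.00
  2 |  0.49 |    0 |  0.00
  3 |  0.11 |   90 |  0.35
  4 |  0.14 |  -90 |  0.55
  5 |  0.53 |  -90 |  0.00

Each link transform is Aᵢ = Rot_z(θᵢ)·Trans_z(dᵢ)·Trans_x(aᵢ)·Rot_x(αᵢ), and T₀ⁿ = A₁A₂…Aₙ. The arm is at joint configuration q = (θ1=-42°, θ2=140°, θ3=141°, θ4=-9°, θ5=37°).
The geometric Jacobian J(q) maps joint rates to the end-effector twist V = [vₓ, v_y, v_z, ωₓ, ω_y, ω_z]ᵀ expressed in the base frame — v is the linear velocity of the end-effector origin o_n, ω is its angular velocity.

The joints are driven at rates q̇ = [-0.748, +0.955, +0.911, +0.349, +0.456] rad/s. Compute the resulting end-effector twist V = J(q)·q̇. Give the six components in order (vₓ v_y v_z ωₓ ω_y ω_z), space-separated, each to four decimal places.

0.6663 -0.7157 -0.3968 -1.7944 -1.5013 -0.8846

o_n = [-0.3053, -0.0775, -0.3832]
J₁: ẑ×o_n = [0.0775, -0.3053, 0.0000], ω = ẑ
J2: z=[-0.6691, -0.7431, 0.0000] o=[0.2229, -0.2007, 0.0000] → [0.2848, -0.2564, -0.4750, -0.6691, -0.7431, 0.0000]
J3: z=[-0.6691, -0.7431, 0.0000] o=[-0.0560, 0.0504, 0.3150] → [0.5189, -0.4672, -0.0996, -0.6691, -0.7431, 0.0000]
J4: z=[-0.7295, 0.6568, -0.1908] o=[-0.2746, -0.2237, 0.2070] → [-0.3598, -0.4247, -0.0865, -0.7295, 0.6568, -0.1908]
J5: z=[-0.6387, -0.7540, -0.1536] o=[-0.6416, 0.1362, -0.0337] → [0.2307, -0.2749, 0.3900, -0.6387, -0.7540, -0.1536]
V = J·q̇ = [0.6663, -0.7157, -0.3968, -1.7944, -1.5013, -0.8846]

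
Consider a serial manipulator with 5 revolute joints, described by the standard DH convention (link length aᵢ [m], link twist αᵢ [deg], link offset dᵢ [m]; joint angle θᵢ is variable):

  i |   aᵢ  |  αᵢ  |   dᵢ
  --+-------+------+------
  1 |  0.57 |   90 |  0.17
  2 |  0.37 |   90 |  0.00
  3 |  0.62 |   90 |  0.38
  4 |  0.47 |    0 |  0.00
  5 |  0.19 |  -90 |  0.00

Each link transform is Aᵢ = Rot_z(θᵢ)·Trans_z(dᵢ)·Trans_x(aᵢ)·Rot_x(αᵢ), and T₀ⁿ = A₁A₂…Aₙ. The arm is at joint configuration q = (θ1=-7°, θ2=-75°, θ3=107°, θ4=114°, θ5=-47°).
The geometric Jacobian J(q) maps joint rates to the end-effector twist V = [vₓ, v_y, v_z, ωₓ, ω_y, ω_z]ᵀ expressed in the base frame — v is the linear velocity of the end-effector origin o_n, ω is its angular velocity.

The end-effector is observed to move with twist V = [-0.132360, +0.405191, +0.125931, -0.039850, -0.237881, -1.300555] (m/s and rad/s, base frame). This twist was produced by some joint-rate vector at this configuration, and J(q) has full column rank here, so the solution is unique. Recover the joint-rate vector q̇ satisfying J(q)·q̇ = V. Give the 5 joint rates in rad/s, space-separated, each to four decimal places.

o_n = [-0.3793, -0.4381, -0.3001]
J₁: ẑ×o_n = [0.4381, -0.3793, 0.0000], ω = ẑ
J2: z=[-0.1219, -0.9925, 0.0000] o=[0.5658, -0.0695, 0.1700] → [0.4666, -0.0573, -0.8930, -0.1219, -0.9925, 0.0000]
J3: z=[-0.9587, 0.1177, -0.2588] o=[0.6608, -0.0811, -0.1874] → [-0.1057, 0.1612, 0.4647, -0.9587, 0.1177, -0.2588]
J4: z=[0.2100, -0.3204, -0.9237] o=[0.1777, -0.6192, -0.1106] → [0.2279, 0.5542, -0.1404, 0.2100, -0.3204, -0.9237]
J5: z=[0.2100, -0.3204, -0.9237] o=[-0.1973, -0.3889, -0.2758] → [-0.0377, 0.1731, -0.0686, 0.2100, -0.3204, -0.9237]
q̇ = J⁺·V = [-0.1770, -0.0900, 0.3010, 0.2320, 0.9000]

-0.1770 -0.0900 0.3010 0.2320 0.9000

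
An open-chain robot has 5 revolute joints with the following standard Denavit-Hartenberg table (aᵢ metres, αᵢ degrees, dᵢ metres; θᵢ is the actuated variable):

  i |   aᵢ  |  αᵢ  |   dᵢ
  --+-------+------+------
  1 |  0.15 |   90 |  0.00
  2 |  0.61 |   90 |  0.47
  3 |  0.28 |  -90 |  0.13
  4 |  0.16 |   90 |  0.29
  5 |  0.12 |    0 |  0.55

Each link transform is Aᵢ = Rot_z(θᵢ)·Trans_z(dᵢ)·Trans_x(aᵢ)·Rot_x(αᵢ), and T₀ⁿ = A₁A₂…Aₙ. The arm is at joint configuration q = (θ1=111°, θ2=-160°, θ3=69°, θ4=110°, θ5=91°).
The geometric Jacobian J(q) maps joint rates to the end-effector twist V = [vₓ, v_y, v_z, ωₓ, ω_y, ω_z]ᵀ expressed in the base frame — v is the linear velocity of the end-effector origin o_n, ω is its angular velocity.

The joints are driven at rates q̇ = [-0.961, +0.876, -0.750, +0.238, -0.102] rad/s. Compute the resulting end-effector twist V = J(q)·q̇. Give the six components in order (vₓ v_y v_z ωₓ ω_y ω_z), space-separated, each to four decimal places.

0.3147 -1.4469 -0.6638 0.6399 0.7658 -1.5452

o_n = [1.3105, 0.2427, -0.3628]
J₁: ẑ×o_n = [-0.2427, 1.3105, 0.0000], ω = ẑ
J2: z=[0.9336, 0.3584, 0.0000] o=[-0.0538, 0.1400, 0.0000] → [-0.1300, 0.3387, -0.3931, 0.9336, 0.3584, 0.0000]
J3: z=[0.1226, -0.3193, 0.9397] o=[0.5904, -0.2267, -0.2086] → [-0.3918, 0.6955, 0.2874, 0.1226, -0.3193, 0.9397]
J4: z=[0.0202, 0.9474, 0.3193] o=[0.8842, -0.2625, -0.1208] → [-0.3906, 0.1410, -0.3937, 0.0202, 0.9474, 0.3193]
J5: z=[0.8905, 0.1282, -0.4366] o=[0.8173, 0.0591, -0.1628] → [0.0545, -0.0372, 0.1002, 0.8905, 0.1282, -0.4366]
V = J·q̇ = [0.3147, -1.4469, -0.6638, 0.6399, 0.7658, -1.5452]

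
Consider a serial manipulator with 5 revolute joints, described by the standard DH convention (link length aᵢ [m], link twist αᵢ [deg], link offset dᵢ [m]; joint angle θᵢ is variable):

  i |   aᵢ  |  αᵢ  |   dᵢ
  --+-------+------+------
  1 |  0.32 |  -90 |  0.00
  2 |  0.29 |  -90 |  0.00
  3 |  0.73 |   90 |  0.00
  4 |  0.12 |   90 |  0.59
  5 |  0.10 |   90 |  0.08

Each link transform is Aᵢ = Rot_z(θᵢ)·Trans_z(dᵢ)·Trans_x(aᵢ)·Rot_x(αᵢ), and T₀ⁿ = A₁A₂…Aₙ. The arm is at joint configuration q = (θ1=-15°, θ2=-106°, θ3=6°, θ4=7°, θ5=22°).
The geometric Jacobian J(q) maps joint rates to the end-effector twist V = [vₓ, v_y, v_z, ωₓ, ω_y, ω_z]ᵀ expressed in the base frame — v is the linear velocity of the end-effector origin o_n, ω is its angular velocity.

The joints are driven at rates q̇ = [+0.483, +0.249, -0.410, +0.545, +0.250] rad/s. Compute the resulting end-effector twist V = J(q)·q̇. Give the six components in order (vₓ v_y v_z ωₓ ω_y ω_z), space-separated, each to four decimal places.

o_n = [0.0488, 0.5301, 1.2361]
J₁: ẑ×o_n = [-0.5301, 0.0488, 0.0000], ω = ẑ
J2: z=[0.2588, 0.9659, 0.0000] o=[0.3091, -0.0828, 0.0000] → [1.1940, -0.3199, 0.4101, 0.2588, 0.9659, 0.0000]
J3: z=[0.9285, -0.2488, 0.2756] o=[0.2319, -0.0621, 0.2788] → [-0.4014, -0.9394, 0.5043, 0.9285, -0.2488, 0.2756]
J4: z=[0.2296, 0.9681, 0.1005] o=[0.0188, -0.0840, 0.9766] → [0.1895, -0.0566, 0.1120, 0.2296, 0.9681, 0.1005]
J5: z=[-0.9572, 0.2433, -0.1571] o=[0.1331, 0.4799, 1.1538] → [0.0279, 0.0920, -0.0275, -0.9572, 0.2433, -0.1571]
V = J·q̇ = [0.3161, 0.3212, -0.0505, -0.4304, 0.9310, 0.3855]

0.3161 0.3212 -0.0505 -0.4304 0.9310 0.3855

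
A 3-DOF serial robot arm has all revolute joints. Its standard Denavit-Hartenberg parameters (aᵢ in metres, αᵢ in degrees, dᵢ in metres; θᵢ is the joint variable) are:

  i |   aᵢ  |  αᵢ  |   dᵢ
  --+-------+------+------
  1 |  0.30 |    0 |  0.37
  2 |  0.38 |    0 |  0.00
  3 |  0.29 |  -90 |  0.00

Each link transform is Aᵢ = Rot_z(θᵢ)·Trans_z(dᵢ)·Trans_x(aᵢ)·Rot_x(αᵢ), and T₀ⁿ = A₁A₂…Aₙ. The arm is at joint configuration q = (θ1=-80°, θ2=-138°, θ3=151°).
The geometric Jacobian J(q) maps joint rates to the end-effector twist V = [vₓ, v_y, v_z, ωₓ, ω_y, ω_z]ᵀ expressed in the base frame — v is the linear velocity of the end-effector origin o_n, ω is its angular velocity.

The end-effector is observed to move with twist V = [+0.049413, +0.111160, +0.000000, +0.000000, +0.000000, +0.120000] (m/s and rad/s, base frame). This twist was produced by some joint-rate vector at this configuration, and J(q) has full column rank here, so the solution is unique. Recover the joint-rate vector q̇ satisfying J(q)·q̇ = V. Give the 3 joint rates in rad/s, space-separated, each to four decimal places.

-0.2310 -0.1350 0.4860

o_n = [-0.1340, -0.3284, 0.3700]
J₁: ẑ×o_n = [0.3284, -0.1340, 0.0000], ω = ẑ
J2: z=[0.0000, 0.0000, 1.0000] o=[0.0521, -0.2954, 0.3700] → [0.0330, -0.1861, 0.0000, 0.0000, 0.0000, 1.0000]
J3: z=[0.0000, 0.0000, 1.0000] o=[-0.2473, -0.0615, 0.3700] → [0.2669, 0.1133, -0.0000, 0.0000, 0.0000, 1.0000]
q̇ = J⁺·V = [-0.2310, -0.1350, 0.4860]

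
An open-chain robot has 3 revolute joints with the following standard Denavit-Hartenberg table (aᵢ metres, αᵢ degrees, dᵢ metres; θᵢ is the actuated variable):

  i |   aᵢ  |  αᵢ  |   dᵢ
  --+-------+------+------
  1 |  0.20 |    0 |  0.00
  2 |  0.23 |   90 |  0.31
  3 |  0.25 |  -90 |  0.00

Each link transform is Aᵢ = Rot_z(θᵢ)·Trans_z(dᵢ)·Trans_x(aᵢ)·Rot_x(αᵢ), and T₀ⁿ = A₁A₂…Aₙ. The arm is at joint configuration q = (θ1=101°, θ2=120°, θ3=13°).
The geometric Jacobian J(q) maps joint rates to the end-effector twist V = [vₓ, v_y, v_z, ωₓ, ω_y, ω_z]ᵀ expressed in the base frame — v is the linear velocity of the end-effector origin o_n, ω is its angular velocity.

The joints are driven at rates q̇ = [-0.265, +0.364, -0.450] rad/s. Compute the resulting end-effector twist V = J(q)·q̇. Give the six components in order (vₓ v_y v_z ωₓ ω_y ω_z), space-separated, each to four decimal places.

o_n = [-0.3956, -0.1144, 0.3662]
J₁: ẑ×o_n = [0.1144, -0.3956, 0.0000], ω = ẑ
J2: z=[0.0000, 0.0000, 1.0000] o=[-0.0382, 0.1963, 0.0000] → [0.3107, -0.3574, 0.0000, 0.0000, 0.0000, 1.0000]
J3: z=[-0.6561, 0.7547, 0.0000] o=[-0.2117, 0.0454, 0.3100] → [0.0424, 0.0369, 0.2436, -0.6561, 0.7547, 0.0000]
V = J·q̇ = [0.0637, -0.0419, -0.1096, 0.2952, -0.3396, 0.0990]

0.0637 -0.0419 -0.1096 0.2952 -0.3396 0.0990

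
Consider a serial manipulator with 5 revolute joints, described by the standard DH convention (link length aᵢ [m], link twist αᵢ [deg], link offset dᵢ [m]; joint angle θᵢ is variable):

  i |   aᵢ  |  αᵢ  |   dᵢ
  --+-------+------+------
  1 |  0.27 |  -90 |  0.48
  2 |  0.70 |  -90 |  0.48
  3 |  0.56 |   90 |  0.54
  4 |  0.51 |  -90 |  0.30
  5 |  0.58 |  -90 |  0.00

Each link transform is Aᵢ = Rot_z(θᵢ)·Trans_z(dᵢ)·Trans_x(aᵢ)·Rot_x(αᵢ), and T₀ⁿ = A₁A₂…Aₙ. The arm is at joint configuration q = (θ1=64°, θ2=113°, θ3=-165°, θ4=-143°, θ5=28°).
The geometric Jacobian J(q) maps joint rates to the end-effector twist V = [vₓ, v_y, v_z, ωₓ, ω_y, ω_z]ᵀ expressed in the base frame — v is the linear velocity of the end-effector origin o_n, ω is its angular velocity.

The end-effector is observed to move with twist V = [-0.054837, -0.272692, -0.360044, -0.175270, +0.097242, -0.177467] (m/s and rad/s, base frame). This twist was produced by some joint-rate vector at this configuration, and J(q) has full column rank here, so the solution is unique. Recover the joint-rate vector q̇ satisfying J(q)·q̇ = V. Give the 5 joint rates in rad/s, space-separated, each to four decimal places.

o_n = [-0.3601, 0.1442, -0.4150]
J₁: ẑ×o_n = [-0.1442, -0.3601, 0.0000], ω = ẑ
J2: z=[-0.8988, 0.4384, 0.0000] o=[0.1184, 0.2427, 0.4800] → [-0.3923, -0.8044, 0.2983, -0.8988, 0.4384, 0.0000]
J3: z=[-0.4035, -0.8273, 0.3907] o=[-0.4330, 0.2073, -0.1644] → [0.2320, -0.0727, 0.0857, -0.4035, -0.8273, 0.3907]
J4: z=[0.9125, -0.3325, 0.2382] o=[-0.6885, 0.0140, 0.5446] → [0.2881, 0.9538, 0.2280, 0.9125, -0.3325, 0.2382]
J5: z=[0.2818, 0.9332, 0.2230] o=[-0.2635, -0.0162, 0.1340] → [-0.5480, 0.1332, 0.1354, 0.2818, 0.9332, 0.2230]
q̇ = J⁺·V = [-0.0170, -0.6310, 0.0290, -0.8400, 0.1270]

-0.0170 -0.6310 0.0290 -0.8400 0.1270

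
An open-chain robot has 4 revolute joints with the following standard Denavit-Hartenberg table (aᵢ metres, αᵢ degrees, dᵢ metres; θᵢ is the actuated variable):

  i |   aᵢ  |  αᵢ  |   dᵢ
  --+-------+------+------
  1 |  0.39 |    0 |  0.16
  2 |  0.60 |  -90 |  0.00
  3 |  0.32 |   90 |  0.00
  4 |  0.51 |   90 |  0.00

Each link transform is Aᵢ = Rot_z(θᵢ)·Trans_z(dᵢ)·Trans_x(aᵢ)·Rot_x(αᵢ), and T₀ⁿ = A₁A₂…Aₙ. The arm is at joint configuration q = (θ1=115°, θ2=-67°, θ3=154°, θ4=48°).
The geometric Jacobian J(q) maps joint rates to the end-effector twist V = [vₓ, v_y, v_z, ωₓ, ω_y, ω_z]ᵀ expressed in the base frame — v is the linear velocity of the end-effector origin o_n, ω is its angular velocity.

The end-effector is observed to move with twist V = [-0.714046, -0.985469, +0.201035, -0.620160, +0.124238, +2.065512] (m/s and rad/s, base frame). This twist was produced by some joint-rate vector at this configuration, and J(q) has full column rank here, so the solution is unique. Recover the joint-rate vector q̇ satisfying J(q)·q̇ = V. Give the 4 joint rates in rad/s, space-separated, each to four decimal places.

o_n = [-0.4427, 0.6113, -0.1299]
J₁: ẑ×o_n = [-0.6113, -0.4427, 0.0000], ω = ẑ
J2: z=[0.0000, 0.0000, 1.0000] o=[-0.1648, 0.3535, 0.1600] → [-0.2578, -0.2779, 0.0000, 0.0000, 0.0000, 1.0000]
J3: z=[-0.7431, 0.6691, 0.0000] o=[0.2367, 0.7993, 0.1600] → [-0.1940, -0.2154, 0.5943, -0.7431, 0.6691, 0.0000]
J4: z=[0.2933, 0.3258, -0.8988] o=[0.0442, 0.5856, 0.0197] → [-0.0257, 0.4815, 0.1661, 0.2933, 0.3258, -0.8988]
q̇ = J⁺·V = [0.7510, 0.6530, 0.5440, -0.7360]

0.7510 0.6530 0.5440 -0.7360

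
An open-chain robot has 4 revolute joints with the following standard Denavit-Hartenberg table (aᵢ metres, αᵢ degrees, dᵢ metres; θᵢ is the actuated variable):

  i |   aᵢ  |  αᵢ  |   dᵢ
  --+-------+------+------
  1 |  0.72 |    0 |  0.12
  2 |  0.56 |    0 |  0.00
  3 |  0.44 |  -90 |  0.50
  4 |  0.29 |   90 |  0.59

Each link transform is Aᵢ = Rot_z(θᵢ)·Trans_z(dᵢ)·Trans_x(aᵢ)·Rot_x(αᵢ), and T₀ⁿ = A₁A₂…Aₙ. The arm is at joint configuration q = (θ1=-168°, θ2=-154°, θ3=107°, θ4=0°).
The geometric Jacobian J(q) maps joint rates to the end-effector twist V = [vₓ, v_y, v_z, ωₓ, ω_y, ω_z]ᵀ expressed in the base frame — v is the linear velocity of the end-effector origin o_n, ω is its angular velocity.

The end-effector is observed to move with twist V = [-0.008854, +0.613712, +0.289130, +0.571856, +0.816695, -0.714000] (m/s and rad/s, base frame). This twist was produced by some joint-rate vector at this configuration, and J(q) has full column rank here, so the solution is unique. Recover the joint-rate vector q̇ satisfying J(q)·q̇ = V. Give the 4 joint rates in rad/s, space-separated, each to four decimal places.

0.0140 -0.1160 -0.6120 -0.9970

o_n = [-1.1994, 0.1305, 0.6200]
J₁: ẑ×o_n = [-0.1305, -1.1994, 0.0000], ω = ẑ
J2: z=[0.0000, 0.0000, 1.0000] o=[-0.7043, -0.1497, 0.1200] → [-0.2802, -0.4951, 0.0000, 0.0000, 0.0000, 1.0000]
J3: z=[0.0000, 0.0000, 1.0000] o=[-0.2630, 0.1951, 0.1200] → [0.0646, -0.9364, 0.0000, 0.0000, 0.0000, 1.0000]
J4: z=[-0.5736, -0.8192, 0.0000] o=[-0.6234, 0.4474, 0.6200] → [0.0000, -0.0000, -0.2900, -0.5736, -0.8192, 0.0000]
q̇ = J⁺·V = [0.0140, -0.1160, -0.6120, -0.9970]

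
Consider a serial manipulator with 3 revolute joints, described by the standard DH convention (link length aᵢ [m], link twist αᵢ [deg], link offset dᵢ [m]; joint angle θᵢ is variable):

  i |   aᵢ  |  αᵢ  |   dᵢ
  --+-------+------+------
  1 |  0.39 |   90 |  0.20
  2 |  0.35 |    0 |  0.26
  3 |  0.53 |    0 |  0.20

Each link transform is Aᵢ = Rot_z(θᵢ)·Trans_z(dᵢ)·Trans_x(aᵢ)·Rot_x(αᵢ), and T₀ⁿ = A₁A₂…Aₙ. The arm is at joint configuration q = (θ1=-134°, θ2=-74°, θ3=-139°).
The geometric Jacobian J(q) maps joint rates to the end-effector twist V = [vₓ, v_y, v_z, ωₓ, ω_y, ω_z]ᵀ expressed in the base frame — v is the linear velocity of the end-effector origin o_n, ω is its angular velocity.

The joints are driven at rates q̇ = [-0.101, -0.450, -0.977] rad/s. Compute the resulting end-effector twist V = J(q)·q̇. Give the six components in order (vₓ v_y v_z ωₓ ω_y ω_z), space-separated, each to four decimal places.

-0.1517 -0.1510 0.5909 1.0265 -0.9913 -0.1010

o_n = [-0.3601, 0.2893, 0.1522]
J₁: ẑ×o_n = [-0.2893, -0.3601, 0.0000], ω = ẑ
J2: z=[-0.7193, 0.6947, 0.0000] o=[-0.2709, -0.2805, 0.2000] → [-0.0332, -0.0344, -0.3480, -0.7193, 0.6947, 0.0000]
J3: z=[-0.7193, 0.6947, 0.0000] o=[-0.5250, -0.1693, -0.1364] → [0.2005, 0.2076, -0.4445, -0.7193, 0.6947, 0.0000]
V = J·q̇ = [-0.1517, -0.1510, 0.5909, 1.0265, -0.9913, -0.1010]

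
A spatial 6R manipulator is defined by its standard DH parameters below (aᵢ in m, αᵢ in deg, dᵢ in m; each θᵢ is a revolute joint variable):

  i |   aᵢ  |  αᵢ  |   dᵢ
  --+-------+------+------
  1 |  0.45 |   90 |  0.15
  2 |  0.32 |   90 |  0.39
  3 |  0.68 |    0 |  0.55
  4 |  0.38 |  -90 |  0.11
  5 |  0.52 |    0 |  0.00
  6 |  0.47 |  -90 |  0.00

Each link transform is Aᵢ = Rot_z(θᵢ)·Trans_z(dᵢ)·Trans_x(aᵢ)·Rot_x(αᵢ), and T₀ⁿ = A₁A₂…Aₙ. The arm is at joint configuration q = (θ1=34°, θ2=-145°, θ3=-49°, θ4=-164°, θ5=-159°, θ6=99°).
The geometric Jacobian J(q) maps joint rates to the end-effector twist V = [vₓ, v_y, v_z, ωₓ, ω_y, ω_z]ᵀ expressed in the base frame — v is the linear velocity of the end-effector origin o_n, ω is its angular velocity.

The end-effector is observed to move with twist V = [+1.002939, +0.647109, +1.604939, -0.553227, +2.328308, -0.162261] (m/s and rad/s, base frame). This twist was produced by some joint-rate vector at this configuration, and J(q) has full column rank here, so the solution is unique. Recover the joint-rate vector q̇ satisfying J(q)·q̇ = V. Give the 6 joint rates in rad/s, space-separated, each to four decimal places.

-0.4610 -0.9120 -0.1510 -0.0880 0.8580 0.7250

o_n = [-0.6989, -0.4079, 0.7996]
J₁: ẑ×o_n = [0.4079, -0.6989, 0.0000], ω = ẑ
J2: z=[0.5592, -0.8290, 0.0000] o=[0.3731, 0.2516, 0.1500] → [-0.5385, -0.3632, -1.2575, 0.5592, -0.8290, 0.0000]
J3: z=[-0.4755, -0.3207, 0.8192] o=[0.3738, -0.2183, -0.0335] → [-0.1119, -0.4825, -0.2539, -0.4755, -0.3207, 0.8192]
J4: z=[-0.4755, -0.3207, 0.8192] o=[-0.4776, -0.1736, 0.1611] → [-0.0128, 0.1224, 0.0405, -0.4755, -0.3207, 0.8192]
J5: z=[-0.0991, 0.9448, 0.3124] o=[-0.1978, -0.2344, 0.4340] → [0.3996, -0.1203, 0.4906, -0.0991, 0.9448, 0.3124]
J6: z=[-0.0991, 0.9448, 0.3124] o=[-0.7107, -0.2615, 0.3531] → [0.4675, 0.0480, 0.0033, -0.0991, 0.9448, 0.3124]
q̇ = J⁺·V = [-0.4610, -0.9120, -0.1510, -0.0880, 0.8580, 0.7250]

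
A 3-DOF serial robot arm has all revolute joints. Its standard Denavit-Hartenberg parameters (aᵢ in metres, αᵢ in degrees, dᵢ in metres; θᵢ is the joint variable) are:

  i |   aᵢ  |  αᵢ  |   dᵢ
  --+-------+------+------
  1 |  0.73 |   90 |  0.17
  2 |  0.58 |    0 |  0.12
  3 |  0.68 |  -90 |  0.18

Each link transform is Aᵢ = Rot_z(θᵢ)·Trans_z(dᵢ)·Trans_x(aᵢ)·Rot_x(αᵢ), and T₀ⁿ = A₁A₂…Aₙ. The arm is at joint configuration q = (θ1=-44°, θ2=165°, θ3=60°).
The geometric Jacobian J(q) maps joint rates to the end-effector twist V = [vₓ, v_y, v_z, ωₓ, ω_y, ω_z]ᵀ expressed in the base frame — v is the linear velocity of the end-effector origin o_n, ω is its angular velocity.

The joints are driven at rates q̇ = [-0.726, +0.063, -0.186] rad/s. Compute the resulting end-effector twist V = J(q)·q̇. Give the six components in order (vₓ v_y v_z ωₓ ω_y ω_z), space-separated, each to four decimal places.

-0.0491 0.3614 0.0238 0.0854 0.0885 -0.7260

o_n = [-0.4322, 0.0003, -0.1607]
J₁: ẑ×o_n = [-0.0003, -0.4322, 0.0000], ω = ẑ
J2: z=[-0.6947, -0.7193, 0.0000] o=[0.5251, -0.5071, 0.1700] → [0.2379, -0.2297, -1.0411, -0.6947, -0.7193, 0.0000]
J3: z=[-0.6947, -0.7193, 0.0000] o=[0.0388, -0.2042, 0.3201] → [0.3459, -0.3340, -0.4808, -0.6947, -0.7193, 0.0000]
V = J·q̇ = [-0.0491, 0.3614, 0.0238, 0.0854, 0.0885, -0.7260]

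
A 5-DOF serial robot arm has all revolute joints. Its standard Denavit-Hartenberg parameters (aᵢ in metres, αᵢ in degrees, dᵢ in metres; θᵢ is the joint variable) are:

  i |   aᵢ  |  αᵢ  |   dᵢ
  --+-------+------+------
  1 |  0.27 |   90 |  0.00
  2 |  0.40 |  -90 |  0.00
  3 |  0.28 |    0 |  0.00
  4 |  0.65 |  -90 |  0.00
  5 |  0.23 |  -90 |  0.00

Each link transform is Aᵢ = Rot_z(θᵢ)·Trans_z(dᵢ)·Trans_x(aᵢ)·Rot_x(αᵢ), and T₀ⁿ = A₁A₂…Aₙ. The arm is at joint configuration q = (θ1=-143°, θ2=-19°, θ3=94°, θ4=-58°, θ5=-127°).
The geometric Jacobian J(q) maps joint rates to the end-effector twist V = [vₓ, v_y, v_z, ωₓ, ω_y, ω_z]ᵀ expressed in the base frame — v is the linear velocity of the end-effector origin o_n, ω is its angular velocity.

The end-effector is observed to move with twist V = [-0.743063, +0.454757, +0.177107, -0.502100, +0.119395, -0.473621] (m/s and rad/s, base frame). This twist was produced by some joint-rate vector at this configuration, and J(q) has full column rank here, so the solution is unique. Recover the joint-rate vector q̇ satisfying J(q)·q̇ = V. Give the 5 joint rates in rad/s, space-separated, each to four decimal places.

o_n = [-0.5142, -1.1137, -0.0849]
J₁: ẑ×o_n = [1.1137, -0.5142, 0.0000], ω = ẑ
J2: z=[-0.6018, 0.7986, 0.0000] o=[-0.2156, -0.1625, 0.0000] → [-0.0678, -0.0511, 0.8109, -0.6018, 0.7986, 0.0000]
J3: z=[-0.2600, -0.1959, 0.9455] o=[-0.5177, -0.3901, -0.1302] → [0.6753, 0.0151, 0.1888, -0.2600, -0.1959, 0.9455]
J4: z=[-0.2600, -0.1959, 0.9455] o=[-0.3348, -0.6021, -0.1239] → [0.4761, -0.1594, 0.0979, -0.2600, -0.1959, 0.9455]
J5: z=[0.9307, -0.3116, 0.1914] o=[-0.5020, -1.2064, -0.2951] → [-0.0832, -0.1979, 0.0825, 0.9307, -0.3116, 0.1914]
q̇ = J⁺·V = [-0.9240, 0.1710, 0.1030, 0.4300, -0.2800]

-0.9240 0.1710 0.1030 0.4300 -0.2800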